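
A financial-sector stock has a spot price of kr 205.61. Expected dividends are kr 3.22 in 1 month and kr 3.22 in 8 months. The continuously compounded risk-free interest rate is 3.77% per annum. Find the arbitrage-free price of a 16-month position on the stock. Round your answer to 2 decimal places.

kr 209.53

PV(dividends) I = 3.22·e^(−0.0377·1/12) + 3.22·e^(−0.0377·8/12)
I = 3.2099 + 3.1401 = 6.3500
F = (S − I)·e^(rT) = (205.61 − 6.3500) · e^(0.0377·16/12)
= 199.2600 · e^0.050267 = 199.2600 × 1.051552 = kr 209.53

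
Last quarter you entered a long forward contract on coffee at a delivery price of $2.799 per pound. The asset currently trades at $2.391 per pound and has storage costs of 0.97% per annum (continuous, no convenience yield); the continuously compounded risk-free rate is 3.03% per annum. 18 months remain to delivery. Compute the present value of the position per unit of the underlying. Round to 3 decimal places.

-$0.249 per pound

Current fair forward for the remaining 18 months: F = S·e^((r + u)·T), (r + u) = 0.0303 + 0.0097 = 0.0400
F = 2.391 · e^(0.0400 × 18/12) = 2.391 × 1.061837 = 2.5389
Value of long forward = (F − K)·e^(−rT) = (2.5389 − 2.799) · e^(−0.0303·18/12)
= -0.2601 × 0.955567 = -0.249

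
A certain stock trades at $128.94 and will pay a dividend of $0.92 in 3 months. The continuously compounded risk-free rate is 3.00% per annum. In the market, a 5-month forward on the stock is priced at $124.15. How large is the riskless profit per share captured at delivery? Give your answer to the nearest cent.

$5.49 per share

PV(dividends) I = 0.92·e^(−0.0300·3/12) = 0.9131
Fair forward F* = (S − I)·e^(rT) = (128.94 − 0.9131)·e^0.012500 = 128.0269 × 1.012578 = 129.6372
Market $124.15 < fair 129.6372: forward underpriced → reverse cash-and-carry (short the stock, invest proceeds at r, pay the dividends, go long the forward).
Profit at T = |F_mkt − F*| = |124.15 − 129.6372| = $5.49 per share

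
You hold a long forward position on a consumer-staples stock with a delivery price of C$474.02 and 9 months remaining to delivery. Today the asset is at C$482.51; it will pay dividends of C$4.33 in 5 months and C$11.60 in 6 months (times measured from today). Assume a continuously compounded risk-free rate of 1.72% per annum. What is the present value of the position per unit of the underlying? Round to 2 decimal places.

PV(remaining dividends) I = 4.33·e^(−0.0172·5/12) + 11.60·e^(−0.0172·6/12) = 15.7997
Current forward F = (S − I)·e^(rT) = (482.51 − 15.7997)·e^(0.0172·9/12) = 466.7103 × 1.012984 = 472.7701
Value (long) = (F − K)·e^(−rT) = (472.7701 − 474.02) × 0.987183 = -1.2339
Value = -C$1.23

-C$1.23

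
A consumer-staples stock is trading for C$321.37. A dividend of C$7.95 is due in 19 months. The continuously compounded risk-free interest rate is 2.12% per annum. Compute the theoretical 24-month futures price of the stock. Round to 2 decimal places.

PV(dividends) I = 7.95·e^(−0.0212·19/12)
I = 7.6876
F = (S − I)·e^(rT) = (321.37 − 7.6876) · e^(0.0212·24/12)
= 313.6824 · e^0.042400 = 313.6824 × 1.043312 = C$327.27

C$327.27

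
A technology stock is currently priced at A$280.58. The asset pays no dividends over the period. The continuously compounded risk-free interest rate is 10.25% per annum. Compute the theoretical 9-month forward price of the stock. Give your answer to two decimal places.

A$303.00

F = S·e^(rT) = 280.58 · e^(0.1025 × 9/12)
= 280.58 · e^0.076875 = 280.58 × 1.079907
F = A$303.00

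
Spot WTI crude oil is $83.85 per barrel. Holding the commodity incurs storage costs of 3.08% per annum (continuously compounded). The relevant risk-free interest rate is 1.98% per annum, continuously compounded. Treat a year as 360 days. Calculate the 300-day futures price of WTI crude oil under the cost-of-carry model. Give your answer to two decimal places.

$87.46 per barrel

Net carry = r + u − y = 0.0198 + 0.0308 − 0.0000 = 0.0506
F = S·e^((r+u−y)T) = 83.85 · e^(0.0506 × 300/360) = 83.85 · e^0.042167
= 83.85 × 1.043069 = $87.46 per barrel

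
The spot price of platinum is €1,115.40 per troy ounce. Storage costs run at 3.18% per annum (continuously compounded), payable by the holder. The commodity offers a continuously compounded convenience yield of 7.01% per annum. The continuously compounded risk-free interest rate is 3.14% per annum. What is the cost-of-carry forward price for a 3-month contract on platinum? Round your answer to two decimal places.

Net carry = r + u − y = 0.0314 + 0.0318 − 0.0701 = -0.0069
F = S·e^((r+u−y)T) = 1115.40 · e^(-0.0069 × 3/12) = 1115.40 · e^-0.00172500
= 1115.40 × 0.99827649 = €1,113.48 per troy ounce

€1,113.48 per troy ounce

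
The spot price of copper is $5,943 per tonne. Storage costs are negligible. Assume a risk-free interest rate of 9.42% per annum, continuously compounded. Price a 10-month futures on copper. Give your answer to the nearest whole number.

F = S·e^(rT) = 5943 · e^(0.0942 × 10/12) = 5943 · e^0.078500
= 5943 × 1.081663 = $6,428 per tonne

$6,428 per tonne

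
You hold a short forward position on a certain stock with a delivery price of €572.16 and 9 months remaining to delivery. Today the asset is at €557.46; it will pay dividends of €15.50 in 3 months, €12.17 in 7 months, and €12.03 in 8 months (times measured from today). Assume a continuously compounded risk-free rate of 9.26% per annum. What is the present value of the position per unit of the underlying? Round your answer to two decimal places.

€14.30

PV(remaining dividends) I = 15.50·e^(−0.0926·3/12) + 12.17·e^(−0.0926·7/12) + 12.03·e^(−0.0926·8/12) = 37.9852
Current forward F = (S − I)·e^(rT) = (557.46 − 37.9852)·e^(0.0926·9/12) = 519.4748 × 1.071918 = 556.8344
Value (long) = (F − K)·e^(−rT) = (556.8344 − 572.16) × 0.932907 = -14.2974
Short position value = −(long value) = €14.30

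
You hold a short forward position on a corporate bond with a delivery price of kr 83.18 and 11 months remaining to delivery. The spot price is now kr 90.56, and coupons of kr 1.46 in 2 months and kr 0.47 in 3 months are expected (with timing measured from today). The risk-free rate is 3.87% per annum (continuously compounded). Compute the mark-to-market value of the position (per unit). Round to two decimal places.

PV(remaining coupons) I = 1.46·e^(−0.0387·2/12) + 0.47·e^(−0.0387·3/12) = 1.9161
Current forward F = (S − I)·e^(rT) = (90.56 − 1.9161)·e^(0.0387·11/12) = 88.6439 × 1.036112 = 91.8450
Value (long) = (F − K)·e^(−rT) = (91.8450 − 83.18) × 0.965147 = 8.3630
Short position value = −(long value) = -kr 8.36

-kr 8.36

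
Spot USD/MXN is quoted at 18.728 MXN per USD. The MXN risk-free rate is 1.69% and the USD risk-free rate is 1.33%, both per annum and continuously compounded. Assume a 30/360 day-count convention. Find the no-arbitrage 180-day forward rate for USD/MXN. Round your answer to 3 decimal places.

18.762

F = S·e^((r_MXN − r_USD)T) = 18.728 · e^((0.0169 − 0.0133) × 180/360)
= 18.728 · e^0.001800 = 18.728 × 1.001802
F = 18.762 MXN per USD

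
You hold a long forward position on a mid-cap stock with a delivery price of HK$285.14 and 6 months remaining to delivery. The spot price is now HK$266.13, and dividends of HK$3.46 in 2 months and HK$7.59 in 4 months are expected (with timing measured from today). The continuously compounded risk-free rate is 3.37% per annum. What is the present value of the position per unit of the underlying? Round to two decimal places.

-HK$25.19

PV(remaining dividends) I = 3.46·e^(−0.0337·2/12) + 7.59·e^(−0.0337·4/12) = 10.9458
Current forward F = (S − I)·e^(rT) = (266.13 − 10.9458)·e^(0.0337·6/12) = 255.1842 × 1.016993 = 259.5205
Value (long) = (F − K)·e^(−rT) = (259.5205 − 285.14) × 0.983291 = -25.1914
Value = -HK$25.19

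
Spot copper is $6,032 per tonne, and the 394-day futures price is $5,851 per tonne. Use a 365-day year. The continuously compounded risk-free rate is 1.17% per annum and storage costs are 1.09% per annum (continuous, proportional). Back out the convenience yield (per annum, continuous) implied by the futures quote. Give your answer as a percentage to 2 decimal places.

F = S·e^((r+u−y)T) ⇒ (r+u−y) = ln(F/S)/T
ln(5851/6032) = -0.030466; /T ⇒ -0.028224
y = r + u − ln(F/S)/T = 0.0117 + 0.0109 + 0.028224 = 0.050824
y = 5.08%

5.08%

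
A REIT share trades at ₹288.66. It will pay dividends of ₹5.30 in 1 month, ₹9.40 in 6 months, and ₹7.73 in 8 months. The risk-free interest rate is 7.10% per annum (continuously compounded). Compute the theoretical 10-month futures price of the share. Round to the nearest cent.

₹283.22

PV(dividends) I = 5.30·e^(−0.0710·1/12) + 9.40·e^(−0.0710·6/12) + 7.73·e^(−0.0710·8/12)
I = 5.2687 + 9.0722 + 7.3726 = 21.7135
F = (S − I)·e^(rT) = (288.66 − 21.7135) · e^(0.0710·10/12)
= 266.9465 · e^0.059167 = 266.9465 × 1.060952 = ₹283.22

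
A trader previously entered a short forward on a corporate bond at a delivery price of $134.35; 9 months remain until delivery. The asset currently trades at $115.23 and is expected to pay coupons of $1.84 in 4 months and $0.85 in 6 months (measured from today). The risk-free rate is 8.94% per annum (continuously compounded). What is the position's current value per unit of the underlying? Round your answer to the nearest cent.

PV(remaining coupons) I = 1.84·e^(−0.0894·4/12) + 0.85·e^(−0.0894·6/12) = 2.5988
Current forward F = (S − I)·e^(rT) = (115.23 − 2.5988)·e^(0.0894·9/12) = 112.6312 × 1.069349 = 120.4421
Value (long) = (F − K)·e^(−rT) = (120.4421 − 134.35) × 0.935148 = -13.0059
Short position value = −(long value) = $13.01

$13.01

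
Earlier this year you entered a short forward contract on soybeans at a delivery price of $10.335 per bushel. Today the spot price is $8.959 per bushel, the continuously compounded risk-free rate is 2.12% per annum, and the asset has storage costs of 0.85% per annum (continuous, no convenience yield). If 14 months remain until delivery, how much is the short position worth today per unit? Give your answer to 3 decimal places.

$1.034 per bushel

Current fair forward for the remaining 14 months: F = S·e^((r + u)·T), (r + u) = 0.0212 + 0.0085 = 0.0297
F = 8.959 · e^(0.0297 × 14/12) = 8.959 × 1.035257 = 9.2749
Value of long forward = (F − K)·e^(−rT) = (9.2749 − 10.335) · e^(−0.0212·14/12)
= -1.0601 × 0.975570 = -1.034
Short position value = −(long value) = $1.034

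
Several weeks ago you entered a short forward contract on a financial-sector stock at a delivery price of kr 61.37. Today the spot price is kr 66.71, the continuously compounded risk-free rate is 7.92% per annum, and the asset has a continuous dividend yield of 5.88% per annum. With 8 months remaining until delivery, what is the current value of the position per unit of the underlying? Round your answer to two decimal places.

-kr 5.93

Current fair forward for the remaining 8 months: F = S·e^((r − q)·T), (r − q) = 0.0792 − 0.0588 = 0.0204
F = 66.71 · e^(0.0204 × 8/12) = 66.71 × 1.013693 = 67.6235
Value of long forward = (F − K)·e^(−rT) = (67.6235 − 61.37) · e^(−0.0792·8/12)
= 6.2535 × 0.948570 = 5.93
Short position value = −(long value) = -kr 5.93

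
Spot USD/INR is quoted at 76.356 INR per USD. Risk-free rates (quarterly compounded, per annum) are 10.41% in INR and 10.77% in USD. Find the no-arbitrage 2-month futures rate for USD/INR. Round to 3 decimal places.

76.311

By covered interest parity, F = S · (1+r_INR/4)^(4T) / (1+r_USD/4)^(4T)
= 76.356 × 1.017276 / 1.017870 = 76.356 × 0.999416
F = 76.311 INR per USD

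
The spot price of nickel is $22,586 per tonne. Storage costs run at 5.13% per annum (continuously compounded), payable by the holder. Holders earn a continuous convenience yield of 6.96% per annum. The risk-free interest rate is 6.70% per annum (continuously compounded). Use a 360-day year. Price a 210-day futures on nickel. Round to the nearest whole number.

$23,237 per tonne

Net carry = r + u − y = 0.0670 + 0.0513 − 0.0696 = 0.0487
F = S·e^((r+u−y)T) = 22586 · e^(0.0487 × 210/360) = 22586 · e^0.028408
= 22586 × 1.028815 = $23,237 per tonne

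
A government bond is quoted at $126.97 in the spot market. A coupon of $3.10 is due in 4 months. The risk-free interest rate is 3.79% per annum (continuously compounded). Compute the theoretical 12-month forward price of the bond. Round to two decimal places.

PV(coupons) I = 3.10·e^(−0.0379·4/12)
I = 3.0611
F = (S − I)·e^(rT) = (126.97 − 3.0611) · e^(0.0379·12/12)
= 123.9089 · e^0.037900 = 123.9089 × 1.038627 = $128.70

$128.70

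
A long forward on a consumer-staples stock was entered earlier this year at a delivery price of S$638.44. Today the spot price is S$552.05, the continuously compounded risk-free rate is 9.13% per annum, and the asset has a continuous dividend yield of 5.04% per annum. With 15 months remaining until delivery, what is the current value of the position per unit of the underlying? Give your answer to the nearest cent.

-S$51.24

Current fair forward for the remaining 15 months: F = S·e^((r − q)·T), (r − q) = 0.0913 − 0.0504 = 0.0409
F = 552.05 · e^(0.0409 × 15/12) = 552.05 × 1.052454 = 581.0072
Value of long forward = (F − K)·e^(−rT) = (581.0072 − 638.44) · e^(−0.0913·15/12)
= -57.4328 × 0.892146 = -51.24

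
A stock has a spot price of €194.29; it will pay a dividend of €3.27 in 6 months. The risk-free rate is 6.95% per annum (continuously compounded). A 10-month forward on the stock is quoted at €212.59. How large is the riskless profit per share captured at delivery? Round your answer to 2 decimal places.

€10.06 per share

PV(dividends) I = 3.27·e^(−0.0695·6/12) = 3.1583
Fair forward F* = (S − I)·e^(rT) = (194.29 − 3.1583)·e^0.057917 = 191.1317 × 1.059627 = 202.5283
Market €212.59 > fair 202.5283: forward overpriced → cash-and-carry (borrow at r, buy the stock and collect the dividends, short the forward).
Profit at T = |F_mkt − F*| = |212.59 − 202.5283| = €10.06 per share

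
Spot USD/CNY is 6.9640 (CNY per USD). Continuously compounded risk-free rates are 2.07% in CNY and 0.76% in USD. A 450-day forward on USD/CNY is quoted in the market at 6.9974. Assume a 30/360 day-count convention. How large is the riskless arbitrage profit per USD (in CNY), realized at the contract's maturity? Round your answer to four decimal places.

Fair forward: F* = S·e^(carry·T), with carry = (r_CNY − r_USD) = 0.0207 − 0.0076 = 0.0131
F* = 6.9640 · e^(0.0131 × 450/360) = 6.9640 · e^0.016375 = 6.9640 × 1.016510 = 7.0790
Market 6.9974 < fair 7.0790: forward underpriced → reverse cash-and-carry (short spot, go long the forward).
At maturity, profit = |F_mkt − F*| = |6.9974 − 7.0790| = 0.0816 per USD (in CNY)

0.0816 per USD (in CNY)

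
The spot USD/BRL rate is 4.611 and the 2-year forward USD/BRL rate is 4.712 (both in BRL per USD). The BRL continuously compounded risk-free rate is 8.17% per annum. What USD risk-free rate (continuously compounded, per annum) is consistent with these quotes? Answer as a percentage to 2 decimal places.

7.09%

F = S·e^((r_BRL − r_USD)T) ⇒ r_USD = r_BRL − ln(F/S)/T
ln(4.712/4.611) = 0.021668; /(2) = 0.010834
r_USD = 0.0817 − 0.010834 = 0.070866
r_USD = 7.09%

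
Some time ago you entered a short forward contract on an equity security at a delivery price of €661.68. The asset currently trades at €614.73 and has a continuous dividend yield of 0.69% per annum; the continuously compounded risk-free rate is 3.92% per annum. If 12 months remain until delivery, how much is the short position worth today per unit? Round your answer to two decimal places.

€25.74

Current fair forward for the remaining 12 months: F = S·e^((r − q)·T), (r − q) = 0.0392 − 0.0069 = 0.0323
F = 614.73 · e^(0.0323 × 12/12) = 614.73 × 1.032827 = 634.9097
Value of long forward = (F − K)·e^(−rT) = (634.9097 − 661.68) · e^(−0.0392·12/12)
= -26.7703 × 0.961558 = -25.74
Short position value = −(long value) = €25.74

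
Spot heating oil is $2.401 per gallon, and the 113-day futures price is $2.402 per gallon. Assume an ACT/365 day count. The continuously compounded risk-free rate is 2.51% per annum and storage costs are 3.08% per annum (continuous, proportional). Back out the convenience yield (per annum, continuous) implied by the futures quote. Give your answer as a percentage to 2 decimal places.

5.46%

F = S·e^((r+u−y)T) ⇒ (r+u−y) = ln(F/S)/T
ln(2.402/2.401) = 0.000416; /T ⇒ 0.001344
y = r + u − ln(F/S)/T = 0.0251 + 0.0308 − 0.001344 = 0.054556
y = 5.46%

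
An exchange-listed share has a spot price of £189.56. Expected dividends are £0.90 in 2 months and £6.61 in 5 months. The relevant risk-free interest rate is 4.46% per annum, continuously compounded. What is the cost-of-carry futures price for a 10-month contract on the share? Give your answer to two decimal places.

£189.08

PV(dividends) I = 0.90·e^(−0.0446·2/12) + 6.61·e^(−0.0446·5/12)
I = 0.8933 + 6.4883 = 7.3816
F = (S − I)·e^(rT) = (189.56 − 7.3816) · e^(0.0446·10/12)
= 182.1784 · e^0.037167 = 182.1784 × 1.037866 = £189.08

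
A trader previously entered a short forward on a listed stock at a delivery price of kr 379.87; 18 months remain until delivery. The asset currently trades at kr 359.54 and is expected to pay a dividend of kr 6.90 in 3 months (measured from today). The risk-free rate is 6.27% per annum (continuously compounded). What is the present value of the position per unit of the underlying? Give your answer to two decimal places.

PV(remaining dividends) I = 6.90·e^(−0.0627·3/12) = 6.7927
Current forward F = (S − I)·e^(rT) = (359.54 − 6.7927)·e^(0.0627·18/12) = 352.7473 × 1.098615 = 387.5335
Value (long) = (F − K)·e^(−rT) = (387.5335 − 379.87) × 0.910237 = 6.9756
Short position value = −(long value) = -kr 6.98

-kr 6.98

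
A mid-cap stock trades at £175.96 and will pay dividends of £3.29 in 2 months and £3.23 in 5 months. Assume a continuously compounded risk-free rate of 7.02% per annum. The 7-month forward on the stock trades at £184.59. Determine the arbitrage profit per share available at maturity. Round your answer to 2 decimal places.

£7.93 per share

PV(dividends) I = 3.29·e^(−0.0702·2/12) + 3.23·e^(−0.0702·5/12) = 6.3886
Fair forward F* = (S − I)·e^(rT) = (175.96 − 6.3886)·e^0.040950 = 169.5714 × 1.041800 = 176.6595
Market £184.59 > fair 176.6595: forward overpriced → cash-and-carry (borrow at r, buy the stock and collect the dividends, short the forward).
Profit at T = |F_mkt − F*| = |184.59 − 176.6595| = £7.93 per share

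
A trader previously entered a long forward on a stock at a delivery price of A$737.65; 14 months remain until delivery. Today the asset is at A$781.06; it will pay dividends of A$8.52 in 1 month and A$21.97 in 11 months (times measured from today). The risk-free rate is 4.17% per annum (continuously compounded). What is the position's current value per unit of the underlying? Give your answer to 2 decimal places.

A$48.80

PV(remaining dividends) I = 8.52·e^(−0.0417·1/12) + 21.97·e^(−0.0417·11/12) = 29.6365
Current forward F = (S − I)·e^(rT) = (781.06 − 29.6365)·e^(0.0417·14/12) = 751.4235 × 1.049853 = 788.8842
Value (long) = (F − K)·e^(−rT) = (788.8842 − 737.65) × 0.952514 = 48.8013
Value = A$48.80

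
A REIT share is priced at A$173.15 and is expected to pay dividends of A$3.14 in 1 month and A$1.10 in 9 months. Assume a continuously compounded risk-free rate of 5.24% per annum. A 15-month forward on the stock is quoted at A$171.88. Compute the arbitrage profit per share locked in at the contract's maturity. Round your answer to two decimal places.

PV(dividends) I = 3.14·e^(−0.0524·1/12) + 1.10·e^(−0.0524·9/12) = 4.1839
Fair forward F* = (S − I)·e^(rT) = (173.15 − 4.1839)·e^0.065500 = 168.9661 × 1.067693 = 180.4039
Market A$171.88 < fair 180.4039: forward underpriced → reverse cash-and-carry (short the stock, invest proceeds at r, pay the dividends, go long the forward).
Profit at T = |F_mkt − F*| = |171.88 − 180.4039| = A$8.52 per share

A$8.52 per share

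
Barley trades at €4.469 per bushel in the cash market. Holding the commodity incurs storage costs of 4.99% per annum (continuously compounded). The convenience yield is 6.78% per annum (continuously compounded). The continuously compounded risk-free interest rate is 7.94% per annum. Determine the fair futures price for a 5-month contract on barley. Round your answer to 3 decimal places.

€4.585 per bushel

Net carry = r + u − y = 0.0794 + 0.0499 − 0.0678 = 0.0615
F = S·e^((r+u−y)T) = 4.469 · e^(0.0615 × 5/12) = 4.469 · e^0.025625
= 4.469 × 1.025956 = €4.585 per bushel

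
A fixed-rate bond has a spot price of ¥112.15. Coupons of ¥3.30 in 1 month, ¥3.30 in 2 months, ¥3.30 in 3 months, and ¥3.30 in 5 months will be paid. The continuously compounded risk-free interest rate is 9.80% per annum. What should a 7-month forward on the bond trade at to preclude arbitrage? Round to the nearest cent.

PV(coupons) I = 3.30·e^(−0.0980·1/12) + 3.30·e^(−0.0980·2/12) + 3.30·e^(−0.0980·3/12) + 3.30·e^(−0.0980·5/12)
I = 3.2732 + 3.2465 + 3.2201 + 3.1680 = 12.9078
F = (S − I)·e^(rT) = (112.15 − 12.9078) · e^(0.0980·7/12)
= 99.2422 · e^0.057167 = 99.2422 × 1.058833 = ¥105.08

¥105.08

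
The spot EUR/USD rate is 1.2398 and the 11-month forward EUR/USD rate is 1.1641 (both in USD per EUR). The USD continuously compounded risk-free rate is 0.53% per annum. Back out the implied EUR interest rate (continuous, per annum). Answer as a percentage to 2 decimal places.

F = S·e^((r_USD − r_EUR)T) ⇒ r_EUR = r_USD − ln(F/S)/T
ln(1.1641/1.2398) = -0.063002; /(11/12) = -0.068729
r_EUR = 0.0053 + 0.068729 = 0.074029
r_EUR = 7.40%

7.40%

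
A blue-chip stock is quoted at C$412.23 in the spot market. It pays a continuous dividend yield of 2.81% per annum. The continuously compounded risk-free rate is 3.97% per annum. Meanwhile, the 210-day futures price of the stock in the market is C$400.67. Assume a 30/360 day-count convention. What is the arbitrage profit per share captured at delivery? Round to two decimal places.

Fair futures: F* = S·e^(carry·T), with carry = (r − q) = 0.0397 − 0.0281 = 0.0116
F* = 412.23 · e^(0.0116 × 210/360) = 412.23 · e^0.006767 = 412.23 × 1.006790 = C$415.0290
Market C$400.67 < fair C$415.0290: forward underpriced → reverse cash-and-carry (short spot, go long the forward).
At maturity, profit = |F_mkt − F*| = |400.67 − 415.0290| = C$14.36 per share

C$14.36 per share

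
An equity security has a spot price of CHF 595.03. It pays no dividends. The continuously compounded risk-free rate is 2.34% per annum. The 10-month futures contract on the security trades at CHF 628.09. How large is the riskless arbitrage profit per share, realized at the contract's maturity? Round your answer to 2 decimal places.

Fair futures: F* = S·e^(carry·T), with carry = r = 0.0234
F* = 595.03 · e^(0.0234 × 10/12) = 595.03 · e^0.019500 = 595.03 × 1.019691 = CHF 606.7467
Market CHF 628.09 > fair CHF 606.7467: forward overpriced → cash-and-carry (buy spot, short the forward).
At maturity, profit = |F_mkt − F*| = |628.09 − 606.7467| = CHF 21.34 per share

CHF 21.34 per share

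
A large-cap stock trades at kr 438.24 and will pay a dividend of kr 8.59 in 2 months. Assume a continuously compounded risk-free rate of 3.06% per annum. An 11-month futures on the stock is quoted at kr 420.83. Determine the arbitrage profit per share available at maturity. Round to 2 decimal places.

kr 21.09 per share

PV(dividends) I = 8.59·e^(−0.0306·2/12) = 8.5463
Fair futures F* = (S − I)·e^(rT) = (438.24 − 8.5463)·e^0.028050 = 429.6937 × 1.028447 = 441.9172
Market kr 420.83 < fair 441.9172: forward underpriced → reverse cash-and-carry (short the stock, invest proceeds at r, pay the dividends, go long the forward).
Profit at T = |F_mkt − F*| = |420.83 − 441.9172| = kr 21.09 per share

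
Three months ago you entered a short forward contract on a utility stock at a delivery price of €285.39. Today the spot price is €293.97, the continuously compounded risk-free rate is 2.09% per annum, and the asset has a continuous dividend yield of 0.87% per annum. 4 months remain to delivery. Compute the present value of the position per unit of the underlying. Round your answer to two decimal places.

-€9.71

Current fair forward for the remaining 4 months: F = S·e^((r − q)·T), (r − q) = 0.0209 − 0.0087 = 0.0122
F = 293.97 · e^(0.0122 × 4/12) = 293.97 × 1.004075 = 295.1679
Value of long forward = (F − K)·e^(−rT) = (295.1679 − 285.39) · e^(−0.0209·4/12)
= 9.7779 × 0.993058 = 9.71
Short position value = −(long value) = -€9.71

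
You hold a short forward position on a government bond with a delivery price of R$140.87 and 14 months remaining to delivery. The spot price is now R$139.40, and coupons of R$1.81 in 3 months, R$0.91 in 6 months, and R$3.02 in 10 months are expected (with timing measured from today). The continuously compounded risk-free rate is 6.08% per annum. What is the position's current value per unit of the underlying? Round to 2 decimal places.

PV(remaining coupons) I = 1.81·e^(−0.0608·3/12) + 0.91·e^(−0.0608·6/12) + 3.02·e^(−0.0608·10/12) = 5.5362
Current forward F = (S − I)·e^(rT) = (139.40 − 5.5362)·e^(0.0608·14/12) = 133.8638 × 1.073510 = 143.7041
Value (long) = (F − K)·e^(−rT) = (143.7041 − 140.87) × 0.931524 = 2.6400
Short position value = −(long value) = -R$2.64

-R$2.64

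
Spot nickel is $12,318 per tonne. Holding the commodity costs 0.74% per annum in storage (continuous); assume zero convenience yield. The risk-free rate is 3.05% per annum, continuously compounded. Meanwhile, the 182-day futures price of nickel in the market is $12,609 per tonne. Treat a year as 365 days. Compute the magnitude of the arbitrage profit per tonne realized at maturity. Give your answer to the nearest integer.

$56 per tonne

Fair futures: F* = S·e^(carry·T), with carry = (r + u) = 0.0305 + 0.0074 = 0.0379
F* = 12318 · e^(0.0379 × 182/365) = 12318 · e^0.018898 = 12318 × 1.019078 = $12553.0028
Market $12609 > fair $12553.0028: forward overpriced → cash-and-carry (buy spot, short the forward).
At maturity, profit = |F_mkt − F*| = |12609 − 12553.0028| = $56 per tonne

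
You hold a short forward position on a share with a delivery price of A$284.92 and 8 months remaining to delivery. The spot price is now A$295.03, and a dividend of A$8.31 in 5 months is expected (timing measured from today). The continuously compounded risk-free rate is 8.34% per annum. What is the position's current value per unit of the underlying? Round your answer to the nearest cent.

PV(remaining dividends) I = 8.31·e^(−0.0834·5/12) = 8.0262
Current forward F = (S − I)·e^(rT) = (295.03 − 8.0262)·e^(0.0834·8/12) = 287.0038 × 1.057175 = 303.4132
Value (long) = (F − K)·e^(−rT) = (303.4132 − 284.92) × 0.945917 = 17.4930
Short position value = −(long value) = -A$17.49

-A$17.49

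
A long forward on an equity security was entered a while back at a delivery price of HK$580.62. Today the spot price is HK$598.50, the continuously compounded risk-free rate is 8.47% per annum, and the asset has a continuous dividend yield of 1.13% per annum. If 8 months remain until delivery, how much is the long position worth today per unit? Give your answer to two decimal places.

HK$45.27

Current fair forward for the remaining 8 months: F = S·e^((r − q)·T), (r − q) = 0.0847 − 0.0113 = 0.0734
F = 598.50 · e^(0.0734 × 8/12) = 598.50 × 1.050150 = 628.5148
Value of long forward = (F − K)·e^(−rT) = (628.5148 − 580.62) · e^(−0.0847·8/12)
= 47.8948 × 0.945098 = 45.27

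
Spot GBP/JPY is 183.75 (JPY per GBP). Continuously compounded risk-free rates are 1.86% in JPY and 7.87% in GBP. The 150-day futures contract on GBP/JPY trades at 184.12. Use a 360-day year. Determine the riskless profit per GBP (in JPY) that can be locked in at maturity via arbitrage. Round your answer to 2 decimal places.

Fair futures: F* = S·e^(carry·T), with carry = (r_JPY − r_GBP) = 0.0186 − 0.0787 = -0.0601
F* = 183.75 · e^(-0.0601 × 150/360) = 183.75 · e^-0.025042 = 183.75 × 0.975269 = 179.2057
Market 184.12 > fair 179.2057: forward overpriced → cash-and-carry (buy spot, short the forward).
At maturity, profit = |F_mkt − F*| = |184.12 − 179.2057| = 4.91 per GBP (in JPY)

4.91 per GBP (in JPY)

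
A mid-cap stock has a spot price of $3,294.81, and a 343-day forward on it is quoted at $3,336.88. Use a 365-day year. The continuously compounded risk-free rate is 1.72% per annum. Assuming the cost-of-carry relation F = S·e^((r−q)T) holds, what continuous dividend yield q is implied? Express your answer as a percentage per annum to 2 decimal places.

From F = S·e^((r−q)T): (r − q) = ln(F/S)/T
ln(3336.88/3294.81) = ln(1.012769) = 0.012688
(r − q) = 0.012688 / (343/365) = 0.013502
q = r − ln(F/S)/T = 0.0172 − 0.013502 = 0.003698
q = 0.37%

0.37%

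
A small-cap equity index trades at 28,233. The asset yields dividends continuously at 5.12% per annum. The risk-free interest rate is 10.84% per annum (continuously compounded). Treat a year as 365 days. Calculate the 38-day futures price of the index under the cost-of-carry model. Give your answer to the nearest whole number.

F = S·e^((r − q)T) = 28233 · e^((0.1084 − 0.0512) × 38/365)
= 28233 · e^0.005955 = 28233 × 1.005973
F = 28,402

28,402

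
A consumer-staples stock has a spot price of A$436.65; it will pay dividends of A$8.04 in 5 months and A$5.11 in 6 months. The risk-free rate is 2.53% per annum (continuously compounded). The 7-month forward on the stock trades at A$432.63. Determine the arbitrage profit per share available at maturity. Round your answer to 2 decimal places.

PV(dividends) I = 8.04·e^(−0.0253·5/12) + 5.11·e^(−0.0253·6/12) = 13.0015
Fair forward F* = (S − I)·e^(rT) = (436.65 − 13.0015)·e^0.014758 = 423.6485 × 1.014867 = 429.9469
Market A$432.63 > fair 429.9469: forward overpriced → cash-and-carry (borrow at r, buy the stock and collect the dividends, short the forward).
Profit at T = |F_mkt − F*| = |432.63 − 429.9469| = A$2.68 per share

A$2.68 per share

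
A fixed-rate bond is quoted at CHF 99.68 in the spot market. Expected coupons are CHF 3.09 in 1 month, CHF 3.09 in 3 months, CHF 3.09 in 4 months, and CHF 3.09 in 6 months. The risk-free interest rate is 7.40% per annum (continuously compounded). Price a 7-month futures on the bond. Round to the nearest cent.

CHF 91.45

PV(coupons) I = 3.09·e^(−0.0740·1/12) + 3.09·e^(−0.0740·3/12) + 3.09·e^(−0.0740·4/12) + 3.09·e^(−0.0740·6/12)
I = 3.0710 + 3.0334 + 3.0147 + 2.9778 = 12.0969
F = (S − I)·e^(rT) = (99.68 − 12.0969) · e^(0.0740·7/12)
= 87.5831 · e^0.043167 = 87.5831 × 1.044112 = CHF 91.45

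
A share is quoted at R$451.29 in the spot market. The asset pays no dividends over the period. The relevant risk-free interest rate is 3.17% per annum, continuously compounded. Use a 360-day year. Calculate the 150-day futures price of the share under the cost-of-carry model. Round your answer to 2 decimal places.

R$457.29

F = S·e^(rT) = 451.29 · e^(0.0317 × 150/360)
= 451.29 · e^0.013208 = 451.29 × 1.013296
F = R$457.29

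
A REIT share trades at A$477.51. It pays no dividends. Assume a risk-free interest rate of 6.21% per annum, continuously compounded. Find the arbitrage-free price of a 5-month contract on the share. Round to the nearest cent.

A$490.03

F = S·e^(rT) = 477.51 · e^(0.0621 × 5/12)
= 477.51 · e^0.025875 = 477.51 × 1.026213
F = A$490.03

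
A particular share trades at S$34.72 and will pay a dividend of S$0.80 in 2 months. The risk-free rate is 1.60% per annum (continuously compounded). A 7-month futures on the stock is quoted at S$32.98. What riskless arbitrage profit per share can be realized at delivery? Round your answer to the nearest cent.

PV(dividends) I = 0.80·e^(−0.0160·2/12) = 0.7979
Fair futures F* = (S − I)·e^(rT) = (34.72 − 0.7979)·e^0.009333 = 33.9221 × 1.009377 = 34.2402
Market S$32.98 < fair 34.2402: forward underpriced → reverse cash-and-carry (short the stock, invest proceeds at r, pay the dividends, go long the forward).
Profit at T = |F_mkt − F*| = |32.98 − 34.2402| = S$1.26 per share

S$1.26 per share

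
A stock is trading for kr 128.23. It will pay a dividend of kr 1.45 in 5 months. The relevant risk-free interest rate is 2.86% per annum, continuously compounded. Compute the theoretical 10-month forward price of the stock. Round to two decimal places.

kr 129.86

PV(dividends) I = 1.45·e^(−0.0286·5/12)
I = 1.4328
F = (S − I)·e^(rT) = (128.23 − 1.4328) · e^(0.0286·10/12)
= 126.7972 · e^0.023833 = 126.7972 × 1.024119 = kr 129.86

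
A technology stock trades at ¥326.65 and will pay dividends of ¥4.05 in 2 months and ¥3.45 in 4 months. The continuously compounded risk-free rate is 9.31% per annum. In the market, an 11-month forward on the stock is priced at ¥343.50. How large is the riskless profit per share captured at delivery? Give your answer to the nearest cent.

¥4.27 per share

PV(dividends) I = 4.05·e^(−0.0931·2/12) + 3.45·e^(−0.0931·4/12) = 7.3322
Fair forward F* = (S − I)·e^(rT) = (326.65 − 7.3322)·e^0.085342 = 319.3178 × 1.089089 = 347.7655
Market ¥343.50 < fair 347.7655: forward underpriced → reverse cash-and-carry (short the stock, invest proceeds at r, pay the dividends, go long the forward).
Profit at T = |F_mkt − F*| = |343.50 − 347.7655| = ¥4.27 per share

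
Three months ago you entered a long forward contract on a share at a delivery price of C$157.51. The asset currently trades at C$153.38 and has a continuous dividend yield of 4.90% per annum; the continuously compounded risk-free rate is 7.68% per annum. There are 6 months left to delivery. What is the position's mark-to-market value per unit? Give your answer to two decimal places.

Current fair forward for the remaining 6 months: F = S·e^((r − q)·T), (r − q) = 0.0768 − 0.0490 = 0.0278
F = 153.38 · e^(0.0278 × 6/12) = 153.38 × 1.013997 = 155.5269
Value of long forward = (F − K)·e^(−rT) = (155.5269 − 157.51) · e^(−0.0768·6/12)
= -1.9831 × 0.962328 = -1.91

-C$1.91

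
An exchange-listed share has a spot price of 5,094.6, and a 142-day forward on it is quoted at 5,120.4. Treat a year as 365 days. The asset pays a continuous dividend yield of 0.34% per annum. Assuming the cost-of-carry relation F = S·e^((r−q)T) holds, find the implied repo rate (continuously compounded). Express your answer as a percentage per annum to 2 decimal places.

1.64%

From F = S·e^((r−q)T): (r − q) = ln(F/S)/T
ln(5120.4/5094.6) = ln(1.005064) = 0.005051
(r − q) = 0.005051 / (142/365) = 0.012983
r = ln(F/S)/T + q = 0.012983 + 0.0034 = 0.016383
r = 1.64%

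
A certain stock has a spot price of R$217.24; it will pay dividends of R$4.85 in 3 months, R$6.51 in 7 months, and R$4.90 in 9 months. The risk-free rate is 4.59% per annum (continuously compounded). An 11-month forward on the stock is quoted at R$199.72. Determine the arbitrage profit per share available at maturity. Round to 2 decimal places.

R$10.31 per share

PV(dividends) I = 4.85·e^(−0.0459·3/12) + 6.51·e^(−0.0459·7/12) + 4.90·e^(−0.0459·9/12) = 15.8669
Fair forward F* = (S − I)·e^(rT) = (217.24 − 15.8669)·e^0.042075 = 201.3731 × 1.042973 = 210.0267
Market R$199.72 < fair 210.0267: forward underpriced → reverse cash-and-carry (short the stock, invest proceeds at r, pay the dividends, go long the forward).
Profit at T = |F_mkt − F*| = |199.72 − 210.0267| = R$10.31 per share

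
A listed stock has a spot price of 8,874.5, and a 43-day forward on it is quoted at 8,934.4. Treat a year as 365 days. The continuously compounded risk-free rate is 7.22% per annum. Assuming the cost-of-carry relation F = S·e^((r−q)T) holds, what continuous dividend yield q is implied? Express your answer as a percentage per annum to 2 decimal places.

From F = S·e^((r−q)T): (r − q) = ln(F/S)/T
ln(8934.4/8874.5) = ln(1.006750) = 0.006727
(r − q) = 0.006727 / (43/365) = 0.057101
q = r − ln(F/S)/T = 0.0722 − 0.057101 = 0.015099
q = 1.51%

1.51%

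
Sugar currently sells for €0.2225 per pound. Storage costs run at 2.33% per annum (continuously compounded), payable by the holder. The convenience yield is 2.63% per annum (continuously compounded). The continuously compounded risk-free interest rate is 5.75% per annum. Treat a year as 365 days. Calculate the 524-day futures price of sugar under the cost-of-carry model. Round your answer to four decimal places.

€0.2406 per pound

Net carry = r + u − y = 0.0575 + 0.0233 − 0.0263 = 0.0545
F = S·e^((r+u−y)T) = 0.2225 · e^(0.0545 × 524/365) = 0.2225 · e^0.078241
= 0.2225 × 1.081383 = €0.2406 per pound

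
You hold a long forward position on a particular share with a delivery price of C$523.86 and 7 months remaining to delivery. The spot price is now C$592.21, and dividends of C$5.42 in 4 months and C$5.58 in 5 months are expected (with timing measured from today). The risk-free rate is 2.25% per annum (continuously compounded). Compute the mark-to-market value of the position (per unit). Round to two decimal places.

PV(remaining dividends) I = 5.42·e^(−0.0225·4/12) + 5.58·e^(−0.0225·5/12) = 10.9074
Current forward F = (S − I)·e^(rT) = (592.21 − 10.9074)·e^(0.0225·7/12) = 581.3026 × 1.013212 = 588.9828
Value (long) = (F − K)·e^(−rT) = (588.9828 − 523.86) × 0.986961 = 64.2737
Value = C$64.27

C$64.27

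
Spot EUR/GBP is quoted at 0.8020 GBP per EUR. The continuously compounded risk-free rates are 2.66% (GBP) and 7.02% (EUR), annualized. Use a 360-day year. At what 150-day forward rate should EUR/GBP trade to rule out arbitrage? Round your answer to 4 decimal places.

F = S·e^((r_GBP − r_EUR)T) = 0.8020 · e^((0.0266 − 0.0702) × 150/360)
= 0.8020 · e^-0.018167 = 0.8020 × 0.981997
F = 0.7876 GBP per EUR

0.7876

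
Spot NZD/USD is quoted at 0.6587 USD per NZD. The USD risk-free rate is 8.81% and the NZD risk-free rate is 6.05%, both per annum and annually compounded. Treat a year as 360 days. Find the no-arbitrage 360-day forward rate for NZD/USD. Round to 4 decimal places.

By covered interest parity, F = S · (1+r_USD)^T / (1+r_NZD)^T
= 0.6587 × 1.088100 / 1.060500 = 0.6587 × 1.026025
F = 0.6758 USD per NZD

0.6758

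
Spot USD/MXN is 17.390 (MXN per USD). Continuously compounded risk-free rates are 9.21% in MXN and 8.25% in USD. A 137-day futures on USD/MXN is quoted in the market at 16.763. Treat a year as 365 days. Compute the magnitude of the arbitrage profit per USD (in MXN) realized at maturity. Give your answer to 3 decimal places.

0.690 per USD (in MXN)

Fair futures: F* = S·e^(carry·T), with carry = (r_MXN − r_USD) = 0.0921 − 0.0825 = 0.0096
F* = 17.390 · e^(0.0096 × 137/365) = 17.390 · e^0.003603 = 17.390 × 1.003609 = 17.4528
Market 16.763 < fair 17.4528: forward underpriced → reverse cash-and-carry (short spot, go long the forward).
At maturity, profit = |F_mkt − F*| = |16.763 − 17.4528| = 0.690 per USD (in MXN)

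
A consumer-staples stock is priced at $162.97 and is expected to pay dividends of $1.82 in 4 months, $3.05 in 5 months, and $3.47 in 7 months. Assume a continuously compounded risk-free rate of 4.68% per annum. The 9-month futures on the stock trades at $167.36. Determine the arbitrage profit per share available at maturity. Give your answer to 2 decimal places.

PV(dividends) I = 1.82·e^(−0.0468·4/12) + 3.05·e^(−0.0468·5/12) + 3.47·e^(−0.0468·7/12) = 8.1595
Fair futures F* = (S − I)·e^(rT) = (162.97 − 8.1595)·e^0.035100 = 154.8105 × 1.035723 = 160.3408
Market $167.36 > fair 160.3408: forward overpriced → cash-and-carry (borrow at r, buy the stock and collect the dividends, short the forward).
Profit at T = |F_mkt − F*| = |167.36 − 160.3408| = $7.02 per share

$7.02 per share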